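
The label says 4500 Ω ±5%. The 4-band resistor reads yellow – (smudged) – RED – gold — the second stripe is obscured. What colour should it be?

4500 Ω = 45 × 10^2.
The second band gives digit 5 of the significand, and 5 is green.

green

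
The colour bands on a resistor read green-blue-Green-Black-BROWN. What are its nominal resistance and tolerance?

565 Ω ±1%

Green → 5 (first significant figure)
Blue → 6 (second significant figure)
Green → 5 (third significant figure)
Black → ×1 multiplier
Brown → ±1% tolerance
565 × 1 = 565 Ω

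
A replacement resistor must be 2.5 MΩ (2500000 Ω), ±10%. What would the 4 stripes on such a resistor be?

red, green, green, silver

2500000 Ω = 25 × 10^5.
2 → red
5 → green
Multiplier 10^5 → green.
±10% tolerance → silver.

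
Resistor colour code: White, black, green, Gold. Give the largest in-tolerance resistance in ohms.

White → 9 (first significant figure)
Black → 0 (second significant figure)
Green → ×10^5 multiplier
Gold → ±5% tolerance
90 × 100000 = 9000000 Ω
Largest = 9000000 × (1 + 5/100) = 9450000 Ω.

9450000 Ω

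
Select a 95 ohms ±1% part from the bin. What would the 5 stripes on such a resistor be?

95 Ω = 950 × 10^-1.
9 → white
5 → green
0 → black
Multiplier 10^-1 → gold.
±1% tolerance → brown.

white, green, black, gold, brown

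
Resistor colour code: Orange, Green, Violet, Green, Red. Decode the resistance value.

Orange → 3 (first significant figure)
Green → 5 (second significant figure)
Violet → 7 (third significant figure)
Green → ×10^5 multiplier
357 × 100000 = 35700000 Ω

35700000 Ω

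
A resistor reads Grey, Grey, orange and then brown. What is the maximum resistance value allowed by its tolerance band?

88880 Ω

Grey → 8 (first significant figure)
Grey → 8 (second significant figure)
Orange → ×10^3 multiplier
Brown → ±1% tolerance
88 × 1000 = 88000 Ω
Maximum = 88000 × (1 + 1/100) = 88880 Ω.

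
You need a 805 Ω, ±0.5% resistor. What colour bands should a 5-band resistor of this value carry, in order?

805 Ω = 805 × 10^0.
8 → grey
0 → black
5 → green
Multiplier 10^0 → black.
±0.5% tolerance → green.

grey, black, green, black, green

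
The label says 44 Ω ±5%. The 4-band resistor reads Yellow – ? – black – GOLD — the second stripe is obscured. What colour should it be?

44 Ω = 44 × 10^0.
The second band gives digit 4 of the significand, and 4 is yellow.

yellow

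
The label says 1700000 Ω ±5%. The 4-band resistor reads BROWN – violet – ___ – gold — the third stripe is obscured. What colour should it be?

green

1700000 Ω = 17 × 10^5.
The third band is the multiplier, 10^5, which is green.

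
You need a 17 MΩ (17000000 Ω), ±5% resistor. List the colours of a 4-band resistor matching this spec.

17000000 Ω = 17 × 10^6.
1 → brown
7 → violet
Multiplier 10^6 → blue.
±5% tolerance → gold.

brown, violet, blue, gold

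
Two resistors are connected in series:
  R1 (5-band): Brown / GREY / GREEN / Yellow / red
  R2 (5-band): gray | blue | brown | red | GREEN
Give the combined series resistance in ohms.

R1: brown, grey, green → 185; yellow ×10^4 → 1850000 Ω.
R2: grey, blue, brown → 861; red ×10^2 → 86100 Ω.
Series: 1850000 + 86100 = 1936100 Ω.

1936100 Ω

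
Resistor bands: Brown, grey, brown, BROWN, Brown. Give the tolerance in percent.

The last band, brown, is the tolerance band.
Brown corresponds to ±1%.

±1%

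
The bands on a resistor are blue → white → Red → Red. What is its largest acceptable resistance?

7038 Ω

Blue → 6 (first significant figure)
White → 9 (second significant figure)
Red → ×10^2 multiplier
Red → ±2% tolerance
69 × 100 = 6900 Ω
Largest = 6900 × (1 + 2/100) = 7038 Ω.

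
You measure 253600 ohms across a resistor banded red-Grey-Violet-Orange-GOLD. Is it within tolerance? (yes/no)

no

Red → 2 (first significant figure)
Grey → 8 (second significant figure)
Violet → 7 (third significant figure)
Orange → ×10^3 multiplier
Gold → ±5% tolerance
287 × 1000 = 287000 Ω
Allowed range: 272650 Ω to 301350 Ω.
253600 ohms lies outside that range.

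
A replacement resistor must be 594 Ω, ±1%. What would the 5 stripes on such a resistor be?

594 Ω = 594 × 10^0.
5 → green
9 → white
4 → yellow
Multiplier 10^0 → black.
±1% tolerance → brown.

green, white, yellow, black, brown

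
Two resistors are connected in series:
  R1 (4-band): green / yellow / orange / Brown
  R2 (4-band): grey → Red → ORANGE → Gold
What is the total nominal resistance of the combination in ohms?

136000 Ω

R1: green, yellow → 54; orange ×10^3 → 54000 Ω.
R2: grey, red → 82; orange ×10^3 → 82000 Ω.
Series: 54000 + 82000 = 136000 Ω.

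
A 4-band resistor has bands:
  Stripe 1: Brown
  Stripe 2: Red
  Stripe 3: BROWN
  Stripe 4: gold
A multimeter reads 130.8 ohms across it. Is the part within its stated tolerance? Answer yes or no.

no

Brown → 1 (first significant figure)
Red → 2 (second significant figure)
Brown → ×10 multiplier
Gold → ±5% tolerance
12 × 10 = 120 Ω
Allowed range: 114 Ω to 126 Ω.
130.8 ohms lies outside that range.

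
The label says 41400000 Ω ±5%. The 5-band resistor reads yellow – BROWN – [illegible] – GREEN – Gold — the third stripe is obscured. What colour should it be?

yellow

41400000 Ω = 414 × 10^5.
The third band gives digit 4 of the significand, and 4 is yellow.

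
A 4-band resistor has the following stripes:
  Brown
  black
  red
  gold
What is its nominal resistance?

Brown → 1 (first significant figure)
Black → 0 (second significant figure)
Red → ×10^2 multiplier
10 × 100 = 1000 Ω

1000 Ω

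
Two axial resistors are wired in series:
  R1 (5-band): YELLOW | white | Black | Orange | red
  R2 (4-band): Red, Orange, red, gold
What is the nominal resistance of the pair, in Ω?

R1: yellow, white, black → 490; orange ×10^3 → 490000 Ω.
R2: red, orange → 23; red ×10^2 → 2300 Ω.
Series: 490000 + 2300 = 492300 Ω.

492300 Ω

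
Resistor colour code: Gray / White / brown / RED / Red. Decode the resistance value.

Grey → 8 (first significant figure)
White → 9 (second significant figure)
Brown → 1 (third significant figure)
Red → ×10^2 multiplier
891 × 100 = 89100 Ω

89100 Ω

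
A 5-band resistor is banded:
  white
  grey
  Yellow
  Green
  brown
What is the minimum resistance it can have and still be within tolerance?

White → 9 (first significant figure)
Grey → 8 (second significant figure)
Yellow → 4 (third significant figure)
Green → ×10^5 multiplier
Brown → ±1% tolerance
984 × 100000 = 98400000 Ω
Minimum = 98400000 × (1 − 1/100) = 97416000 Ω.

97416000 Ω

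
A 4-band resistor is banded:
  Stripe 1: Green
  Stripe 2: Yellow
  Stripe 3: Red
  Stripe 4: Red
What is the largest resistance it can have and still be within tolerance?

Green → 5 (first significant figure)
Yellow → 4 (second significant figure)
Red → ×10^2 multiplier
Red → ±2% tolerance
54 × 100 = 5400 Ω
Largest = 5400 × (1 + 2/100) = 5508 Ω.

5508 Ω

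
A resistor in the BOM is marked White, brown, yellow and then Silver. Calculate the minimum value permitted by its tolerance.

White → 9 (first significant figure)
Brown → 1 (second significant figure)
Yellow → ×10^4 multiplier
Silver → ±10% tolerance
91 × 10000 = 910000 Ω
Minimum = 910000 × (1 − 10/100) = 819000 Ω.

819000 Ω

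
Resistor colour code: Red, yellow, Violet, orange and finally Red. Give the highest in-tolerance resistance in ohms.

251940 Ω

Red → 2 (first significant figure)
Yellow → 4 (second significant figure)
Violet → 7 (third significant figure)
Orange → ×10^3 multiplier
Red → ±2% tolerance
247 × 1000 = 247000 Ω
Highest = 247000 × (1 + 2/100) = 251940 Ω.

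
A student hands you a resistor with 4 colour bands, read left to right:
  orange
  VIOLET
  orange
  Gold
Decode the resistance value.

Orange → 3 (first significant figure)
Violet → 7 (second significant figure)
Orange → ×10^3 multiplier
37 × 1000 = 37000 Ω

37000 Ω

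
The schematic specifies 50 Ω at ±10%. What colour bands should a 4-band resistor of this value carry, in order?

50 Ω = 50 × 10^0.
5 → green
0 → black
Multiplier 10^0 → black.
±10% tolerance → silver.

green, black, black, silver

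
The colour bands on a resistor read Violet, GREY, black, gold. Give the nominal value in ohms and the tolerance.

Violet → 7 (first significant figure)
Grey → 8 (second significant figure)
Black → ×1 multiplier
Gold → ±5% tolerance
78 × 1 = 78 Ω

78 Ω ±5%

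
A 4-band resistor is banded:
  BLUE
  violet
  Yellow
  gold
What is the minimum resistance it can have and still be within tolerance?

Blue → 6 (first significant figure)
Violet → 7 (second significant figure)
Yellow → ×10^4 multiplier
Gold → ±5% tolerance
67 × 10000 = 670000 Ω
Minimum = 670000 × (1 − 5/100) = 636500 Ω.

636500 Ω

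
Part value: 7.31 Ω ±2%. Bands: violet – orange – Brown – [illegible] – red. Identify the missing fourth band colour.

silver

7.31 Ω = 731 × 10^-2.
The fourth band is the multiplier, 10^-2, which is silver.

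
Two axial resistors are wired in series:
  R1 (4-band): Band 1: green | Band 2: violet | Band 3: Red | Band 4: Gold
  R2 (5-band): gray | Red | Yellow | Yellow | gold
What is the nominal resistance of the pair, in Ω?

8245700 Ω

R1: green, violet → 57; red ×10^2 → 5700 Ω.
R2: grey, red, yellow → 824; yellow ×10^4 → 8240000 Ω.
Series: 5700 + 8240000 = 8245700 Ω.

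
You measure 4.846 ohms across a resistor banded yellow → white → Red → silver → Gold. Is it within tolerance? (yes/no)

yes

Yellow → 4 (first significant figure)
White → 9 (second significant figure)
Red → 2 (third significant figure)
Silver → ×0.01 multiplier
Gold → ±5% tolerance
492 × 0.01 = 4.92 Ω
Allowed range: 4.674 Ω to 5.166 Ω.
4.846 ohms lies inside that range.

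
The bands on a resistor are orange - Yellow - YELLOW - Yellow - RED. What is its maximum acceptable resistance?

Orange → 3 (first significant figure)
Yellow → 4 (second significant figure)
Yellow → 4 (third significant figure)
Yellow → ×10^4 multiplier
Red → ±2% tolerance
344 × 10000 = 3440000 Ω
Maximum = 3440000 × (1 + 2/100) = 3508800 Ω.

3508800 Ω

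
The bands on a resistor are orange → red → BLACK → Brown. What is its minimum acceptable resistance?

31.68 Ω

Orange → 3 (first significant figure)
Red → 2 (second significant figure)
Black → ×1 multiplier
Brown → ±1% tolerance
32 × 1 = 32 Ω
Minimum = 32 × (1 − 1/100) = 31.68 Ω.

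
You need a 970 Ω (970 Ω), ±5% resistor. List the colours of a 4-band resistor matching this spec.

970 Ω = 97 × 10^1.
9 → white
7 → violet
Multiplier 10^1 → brown.
±5% tolerance → gold.

white, violet, brown, gold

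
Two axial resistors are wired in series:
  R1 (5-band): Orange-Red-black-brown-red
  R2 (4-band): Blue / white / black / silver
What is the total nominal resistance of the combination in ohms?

R1: orange, red, black → 320; brown ×10 → 3200 Ω.
R2: blue, white → 69; black ×1 → 69 Ω.
Series: 3200 + 69 = 3269 Ω.

3269 Ω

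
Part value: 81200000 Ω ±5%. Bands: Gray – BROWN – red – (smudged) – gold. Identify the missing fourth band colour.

green

81200000 Ω = 812 × 10^5.
The fourth band is the multiplier, 10^5, which is green.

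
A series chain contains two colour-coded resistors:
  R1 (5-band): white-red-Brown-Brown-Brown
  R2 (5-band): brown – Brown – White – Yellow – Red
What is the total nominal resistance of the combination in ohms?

1199210 Ω

R1: white, red, brown → 921; brown ×10 → 9210 Ω.
R2: brown, brown, white → 119; yellow ×10^4 → 1190000 Ω.
Series: 9210 + 1190000 = 1199210 Ω.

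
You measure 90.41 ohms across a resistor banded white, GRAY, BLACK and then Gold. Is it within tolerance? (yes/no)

no

White → 9 (first significant figure)
Grey → 8 (second significant figure)
Black → ×1 multiplier
Gold → ±5% tolerance
98 × 1 = 98 Ω
Allowed range: 93.1 Ω to 102.9 Ω.
90.41 ohms lies outside that range.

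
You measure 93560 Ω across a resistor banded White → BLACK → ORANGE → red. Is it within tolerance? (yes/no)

White → 9 (first significant figure)
Black → 0 (second significant figure)
Orange → ×10^3 multiplier
Red → ±2% tolerance
90 × 1000 = 90000 Ω
Allowed range: 88200 Ω to 91800 Ω.
93560 Ω lies outside that range.

no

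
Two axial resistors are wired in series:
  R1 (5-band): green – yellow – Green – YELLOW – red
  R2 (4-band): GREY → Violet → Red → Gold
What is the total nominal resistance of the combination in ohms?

5458700 Ω

R1: green, yellow, green → 545; yellow ×10^4 → 5450000 Ω.
R2: grey, violet → 87; red ×10^2 → 8700 Ω.
Series: 5450000 + 8700 = 5458700 Ω.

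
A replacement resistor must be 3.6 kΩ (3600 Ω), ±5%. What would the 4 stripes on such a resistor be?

3600 Ω = 36 × 10^2.
3 → orange
6 → blue
Multiplier 10^2 → red.
±5% tolerance → gold.

orange, blue, red, gold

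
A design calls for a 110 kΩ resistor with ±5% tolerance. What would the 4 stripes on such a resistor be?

110000 Ω = 11 × 10^4.
1 → brown
1 → brown
Multiplier 10^4 → yellow.
±5% tolerance → gold.

brown, brown, yellow, gold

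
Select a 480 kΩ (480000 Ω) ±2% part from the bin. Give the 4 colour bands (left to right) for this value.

480000 Ω = 48 × 10^4.
4 → yellow
8 → grey
Multiplier 10^4 → yellow.
±2% tolerance → red.

yellow, grey, yellow, red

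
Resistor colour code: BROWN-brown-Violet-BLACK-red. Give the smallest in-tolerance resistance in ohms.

Brown → 1 (first significant figure)
Brown → 1 (second significant figure)
Violet → 7 (third significant figure)
Black → ×1 multiplier
Red → ±2% tolerance
117 × 1 = 117 Ω
Smallest = 117 × (1 − 2/100) = 114.66 Ω.

114.66 Ω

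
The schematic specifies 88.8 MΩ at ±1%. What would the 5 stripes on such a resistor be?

grey, grey, grey, green, brown

88800000 Ω = 888 × 10^5.
8 → grey
8 → grey
8 → grey
Multiplier 10^5 → green.
±1% tolerance → brown.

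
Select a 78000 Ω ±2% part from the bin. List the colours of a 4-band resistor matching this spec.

78000 Ω = 78 × 10^3.
7 → violet
8 → grey
Multiplier 10^3 → orange.
±2% tolerance → red.

violet, grey, orange, red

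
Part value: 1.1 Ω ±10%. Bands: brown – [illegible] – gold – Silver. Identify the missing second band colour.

1.1 Ω = 11 × 10^-1.
The second band gives digit 1 of the significand, and 1 is brown.

brown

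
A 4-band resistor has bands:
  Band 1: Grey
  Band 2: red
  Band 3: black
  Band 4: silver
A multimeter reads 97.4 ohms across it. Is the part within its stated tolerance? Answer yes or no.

Grey → 8 (first significant figure)
Red → 2 (second significant figure)
Black → ×1 multiplier
Silver → ±10% tolerance
82 × 1 = 82 Ω
Allowed range: 73.8 Ω to 90.2 Ω.
97.4 ohms lies outside that range.

no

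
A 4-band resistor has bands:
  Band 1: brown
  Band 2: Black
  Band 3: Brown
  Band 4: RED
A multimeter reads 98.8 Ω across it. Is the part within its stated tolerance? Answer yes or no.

Brown → 1 (first significant figure)
Black → 0 (second significant figure)
Brown → ×10 multiplier
Red → ±2% tolerance
10 × 10 = 100 Ω
Allowed range: 98 Ω to 102 Ω.
98.8 Ω lies inside that range.

yes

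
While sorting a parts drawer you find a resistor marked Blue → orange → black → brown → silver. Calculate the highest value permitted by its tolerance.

Blue → 6 (first significant figure)
Orange → 3 (second significant figure)
Black → 0 (third significant figure)
Brown → ×10 multiplier
Silver → ±10% tolerance
630 × 10 = 6300 Ω
Highest = 6300 × (1 + 10/100) = 6930 Ω.

6930 Ω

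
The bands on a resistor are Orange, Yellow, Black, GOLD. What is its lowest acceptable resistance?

Orange → 3 (first significant figure)
Yellow → 4 (second significant figure)
Black → ×1 multiplier
Gold → ±5% tolerance
34 × 1 = 34 Ω
Lowest = 34 × (1 − 5/100) = 32.3 Ω.

32.3 Ω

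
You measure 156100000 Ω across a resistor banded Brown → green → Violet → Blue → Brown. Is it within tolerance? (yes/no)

yes

Brown → 1 (first significant figure)
Green → 5 (second significant figure)
Violet → 7 (third significant figure)
Blue → ×10^6 multiplier
Brown → ±1% tolerance
157 × 1000000 = 157000000 Ω
Allowed range: 155430000 Ω to 158570000 Ω.
156100000 Ω lies inside that range.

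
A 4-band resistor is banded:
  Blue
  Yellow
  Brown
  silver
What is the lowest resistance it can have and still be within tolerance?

576 Ω

Blue → 6 (first significant figure)
Yellow → 4 (second significant figure)
Brown → ×10 multiplier
Silver → ±10% tolerance
64 × 10 = 640 Ω
Lowest = 640 × (1 − 10/100) = 576 Ω.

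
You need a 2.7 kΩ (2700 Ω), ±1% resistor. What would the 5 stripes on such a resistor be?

2700 Ω = 270 × 10^1.
2 → red
7 → violet
0 → black
Multiplier 10^1 → brown.
±1% tolerance → brown.

red, violet, black, brown, brown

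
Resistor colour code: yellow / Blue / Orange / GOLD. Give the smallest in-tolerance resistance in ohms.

43700 Ω

Yellow → 4 (first significant figure)
Blue → 6 (second significant figure)
Orange → ×10^3 multiplier
Gold → ±5% tolerance
46 × 1000 = 46000 Ω
Smallest = 46000 × (1 − 5/100) = 43700 Ω.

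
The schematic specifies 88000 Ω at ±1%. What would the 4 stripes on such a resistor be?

grey, grey, orange, brown

88000 Ω = 88 × 10^3.
8 → grey
8 → grey
Multiplier 10^3 → orange.
±1% tolerance → brown.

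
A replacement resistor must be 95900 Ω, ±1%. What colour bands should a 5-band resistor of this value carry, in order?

white, green, white, red, brown

95900 Ω = 959 × 10^2.
9 → white
5 → green
9 → white
Multiplier 10^2 → red.
±1% tolerance → brown.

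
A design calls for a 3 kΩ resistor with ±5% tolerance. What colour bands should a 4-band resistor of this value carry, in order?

orange, black, red, gold

3000 Ω = 30 × 10^2.
3 → orange
0 → black
Multiplier 10^2 → red.
±5% tolerance → gold.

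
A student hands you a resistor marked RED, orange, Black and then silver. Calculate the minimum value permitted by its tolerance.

20.7 Ω

Red → 2 (first significant figure)
Orange → 3 (second significant figure)
Black → ×1 multiplier
Silver → ±10% tolerance
23 × 1 = 23 Ω
Minimum = 23 × (1 − 10/100) = 20.7 Ω.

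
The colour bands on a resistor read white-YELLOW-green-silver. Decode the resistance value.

9400000 Ω

White → 9 (first significant figure)
Yellow → 4 (second significant figure)
Green → ×10^5 multiplier
94 × 100000 = 9400000 Ω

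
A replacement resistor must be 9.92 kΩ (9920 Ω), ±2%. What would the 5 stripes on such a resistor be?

white, white, red, brown, red

9920 Ω = 992 × 10^1.
9 → white
9 → white
2 → red
Multiplier 10^1 → brown.
±2% tolerance → red.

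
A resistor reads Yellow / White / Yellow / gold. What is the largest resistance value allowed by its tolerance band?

514500 Ω

Yellow → 4 (first significant figure)
White → 9 (second significant figure)
Yellow → ×10^4 multiplier
Gold → ±5% tolerance
49 × 10000 = 490000 Ω
Largest = 490000 × (1 + 5/100) = 514500 Ω.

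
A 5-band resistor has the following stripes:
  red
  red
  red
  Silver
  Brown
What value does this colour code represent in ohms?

Red → 2 (first significant figure)
Red → 2 (second significant figure)
Red → 2 (third significant figure)
Silver → ×0.01 multiplier
222 × 0.01 = 2.22 Ω

2.22 Ω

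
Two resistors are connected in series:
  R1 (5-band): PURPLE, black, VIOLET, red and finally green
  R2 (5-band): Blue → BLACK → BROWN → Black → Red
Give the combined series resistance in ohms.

71301 Ω

R1: violet, black, violet → 707; red ×10^2 → 70700 Ω.
R2: blue, black, brown → 601; black ×1 → 601 Ω.
Series: 70700 + 601 = 71301 Ω.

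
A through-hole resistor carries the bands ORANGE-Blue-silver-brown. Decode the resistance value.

Orange → 3 (first significant figure)
Blue → 6 (second significant figure)
Silver → ×0.01 multiplier
36 × 0.01 = 0.36 Ω

0.36 Ω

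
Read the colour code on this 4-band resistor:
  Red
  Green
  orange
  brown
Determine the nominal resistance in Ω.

Red → 2 (first significant figure)
Green → 5 (second significant figure)
Orange → ×10^3 multiplier
25 × 1000 = 25000 Ω

25000 Ω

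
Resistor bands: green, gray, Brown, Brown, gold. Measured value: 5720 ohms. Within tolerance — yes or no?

Green → 5 (first significant figure)
Grey → 8 (second significant figure)
Brown → 1 (third significant figure)
Brown → ×10 multiplier
Gold → ±5% tolerance
581 × 10 = 5810 Ω
Allowed range: 5519.5 Ω to 6100.5 Ω.
5720 ohms lies inside that range.

yes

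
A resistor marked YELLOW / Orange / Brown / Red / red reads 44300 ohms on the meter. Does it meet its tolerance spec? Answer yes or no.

Yellow → 4 (first significant figure)
Orange → 3 (second significant figure)
Brown → 1 (third significant figure)
Red → ×10^2 multiplier
Red → ±2% tolerance
431 × 100 = 43100 Ω
Allowed range: 42238 Ω to 43962 Ω.
44300 ohms lies outside that range.

no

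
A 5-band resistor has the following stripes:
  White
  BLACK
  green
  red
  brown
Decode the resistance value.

White → 9 (first significant figure)
Black → 0 (second significant figure)
Green → 5 (third significant figure)
Red → ×10^2 multiplier
905 × 100 = 90500 Ω

90500 Ω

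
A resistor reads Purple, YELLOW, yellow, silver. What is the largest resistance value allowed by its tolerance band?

Violet → 7 (first significant figure)
Yellow → 4 (second significant figure)
Yellow → ×10^4 multiplier
Silver → ±10% tolerance
74 × 10000 = 740000 Ω
Largest = 740000 × (1 + 10/100) = 814000 Ω.

814000 Ω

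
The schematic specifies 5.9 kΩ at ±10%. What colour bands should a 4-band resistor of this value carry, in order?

green, white, red, silver

5900 Ω = 59 × 10^2.
5 → green
9 → white
Multiplier 10^2 → red.
±10% tolerance → silver.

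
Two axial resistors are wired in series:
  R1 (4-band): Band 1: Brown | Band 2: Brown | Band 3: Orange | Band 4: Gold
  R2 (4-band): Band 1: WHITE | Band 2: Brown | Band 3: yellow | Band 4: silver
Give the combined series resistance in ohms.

R1: brown, brown → 11; orange ×10^3 → 11000 Ω.
R2: white, brown → 91; yellow ×10^4 → 910000 Ω.
Series: 11000 + 910000 = 921000 Ω.

921000 Ω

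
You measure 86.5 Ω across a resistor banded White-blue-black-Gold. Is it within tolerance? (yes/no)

White → 9 (first significant figure)
Blue → 6 (second significant figure)
Black → ×1 multiplier
Gold → ±5% tolerance
96 × 1 = 96 Ω
Allowed range: 91.2 Ω to 100.8 Ω.
86.5 Ω lies outside that range.

no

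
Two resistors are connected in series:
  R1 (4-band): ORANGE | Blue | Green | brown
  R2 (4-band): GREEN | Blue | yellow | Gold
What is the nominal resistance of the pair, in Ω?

4160000 Ω

R1: orange, blue → 36; green ×10^5 → 3600000 Ω.
R2: green, blue → 56; yellow ×10^4 → 560000 Ω.
Series: 3600000 + 560000 = 4160000 Ω.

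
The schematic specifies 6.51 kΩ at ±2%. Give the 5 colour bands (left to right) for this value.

6510 Ω = 651 × 10^1.
6 → blue
5 → green
1 → brown
Multiplier 10^1 → brown.
±2% tolerance → red.

blue, green, brown, brown, red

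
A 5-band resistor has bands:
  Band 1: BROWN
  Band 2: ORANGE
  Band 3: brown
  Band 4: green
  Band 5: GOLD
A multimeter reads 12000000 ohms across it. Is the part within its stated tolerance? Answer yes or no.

Brown → 1 (first significant figure)
Orange → 3 (second significant figure)
Brown → 1 (third significant figure)
Green → ×10^5 multiplier
Gold → ±5% tolerance
131 × 100000 = 13100000 Ω
Allowed range: 12445000 Ω to 13755000 Ω.
12000000 ohms lies outside that range.

no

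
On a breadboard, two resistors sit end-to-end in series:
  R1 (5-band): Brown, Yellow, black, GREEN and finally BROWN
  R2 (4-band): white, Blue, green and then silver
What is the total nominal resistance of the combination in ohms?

23600000 Ω

R1: brown, yellow, black → 140; green ×10^5 → 14000000 Ω.
R2: white, blue → 96; green ×10^5 → 9600000 Ω.
Series: 14000000 + 9600000 = 23600000 Ω.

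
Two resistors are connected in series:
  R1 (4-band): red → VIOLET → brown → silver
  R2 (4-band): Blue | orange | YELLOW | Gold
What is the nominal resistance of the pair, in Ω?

630270 Ω

R1: red, violet → 27; brown ×10 → 270 Ω.
R2: blue, orange → 63; yellow ×10^4 → 630000 Ω.
Series: 270 + 630000 = 630270 Ω.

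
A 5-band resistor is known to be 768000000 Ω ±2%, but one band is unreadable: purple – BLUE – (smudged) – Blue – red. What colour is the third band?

grey

768000000 Ω = 768 × 10^6.
The third band gives digit 8 of the significand, and 8 is grey.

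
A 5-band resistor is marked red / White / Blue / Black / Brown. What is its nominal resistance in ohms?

296 Ω

Red → 2 (first significant figure)
White → 9 (second significant figure)
Blue → 6 (third significant figure)
Black → ×1 multiplier
296 × 1 = 296 Ω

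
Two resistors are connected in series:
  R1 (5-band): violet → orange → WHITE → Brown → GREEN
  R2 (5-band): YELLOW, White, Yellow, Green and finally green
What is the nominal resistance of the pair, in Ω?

49407390 Ω

R1: violet, orange, white → 739; brown ×10 → 7390 Ω.
R2: yellow, white, yellow → 494; green ×10^5 → 49400000 Ω.
Series: 7390 + 49400000 = 49407390 Ω.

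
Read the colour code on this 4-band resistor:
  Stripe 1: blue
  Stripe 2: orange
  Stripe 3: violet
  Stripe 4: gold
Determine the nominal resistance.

Blue → 6 (first significant figure)
Orange → 3 (second significant figure)
Violet → ×10^7 multiplier
63 × 10000000 = 630000000 Ω

630000000 Ω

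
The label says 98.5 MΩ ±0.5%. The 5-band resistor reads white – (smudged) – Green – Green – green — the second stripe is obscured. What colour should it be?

grey

98500000 Ω = 985 × 10^5.
The second band gives digit 8 of the significand, and 8 is grey.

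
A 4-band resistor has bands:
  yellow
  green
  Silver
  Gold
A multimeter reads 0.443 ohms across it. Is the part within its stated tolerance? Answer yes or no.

Yellow → 4 (first significant figure)
Green → 5 (second significant figure)
Silver → ×0.01 multiplier
Gold → ±5% tolerance
45 × 0.01 = 0.45 Ω
Allowed range: 0.4275 Ω to 0.4725 Ω.
0.443 ohms lies inside that range.

yes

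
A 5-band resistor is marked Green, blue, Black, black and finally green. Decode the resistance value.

560 Ω

Green → 5 (first significant figure)
Blue → 6 (second significant figure)
Black → 0 (third significant figure)
Black → ×1 multiplier
560 × 1 = 560 Ω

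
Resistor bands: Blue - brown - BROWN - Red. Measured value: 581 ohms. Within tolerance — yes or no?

Blue → 6 (first significant figure)
Brown → 1 (second significant figure)
Brown → ×10 multiplier
Red → ±2% tolerance
61 × 10 = 610 Ω
Allowed range: 597.8 Ω to 622.2 Ω.
581 ohms lies outside that range.

no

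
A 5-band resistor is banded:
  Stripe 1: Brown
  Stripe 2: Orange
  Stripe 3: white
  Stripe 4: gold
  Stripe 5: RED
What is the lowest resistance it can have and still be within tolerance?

Brown → 1 (first significant figure)
Orange → 3 (second significant figure)
White → 9 (third significant figure)
Gold → ×0.1 multiplier
Red → ±2% tolerance
139 × 0.1 = 13.9 Ω
Lowest = 13.9 × (1 − 2/100) = 13.622 Ω.

13.622 Ω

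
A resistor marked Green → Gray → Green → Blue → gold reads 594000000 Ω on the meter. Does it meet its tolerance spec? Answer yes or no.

yes

Green → 5 (first significant figure)
Grey → 8 (second significant figure)
Green → 5 (third significant figure)
Blue → ×10^6 multiplier
Gold → ±5% tolerance
585 × 1000000 = 585000000 Ω
Allowed range: 555750000 Ω to 614250000 Ω.
594000000 Ω lies inside that range.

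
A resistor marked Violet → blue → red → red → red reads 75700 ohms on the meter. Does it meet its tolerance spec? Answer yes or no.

Violet → 7 (first significant figure)
Blue → 6 (second significant figure)
Red → 2 (third significant figure)
Red → ×10^2 multiplier
Red → ±2% tolerance
762 × 100 = 76200 Ω
Allowed range: 74676 Ω to 77724 Ω.
75700 ohms lies inside that range.

yes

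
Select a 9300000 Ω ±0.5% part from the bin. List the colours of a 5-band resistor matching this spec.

9300000 Ω = 930 × 10^4.
9 → white
3 → orange
0 → black
Multiplier 10^4 → yellow.
±0.5% tolerance → green.

white, orange, black, yellow, green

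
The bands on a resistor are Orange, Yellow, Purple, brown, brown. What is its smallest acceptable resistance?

Orange → 3 (first significant figure)
Yellow → 4 (second significant figure)
Violet → 7 (third significant figure)
Brown → ×10 multiplier
Brown → ±1% tolerance
347 × 10 = 3470 Ω
Smallest = 3470 × (1 − 1/100) = 3435.3 Ω.

3435.3 Ω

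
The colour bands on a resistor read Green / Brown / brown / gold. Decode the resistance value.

Green → 5 (first significant figure)
Brown → 1 (second significant figure)
Brown → ×10 multiplier
51 × 10 = 510 Ω

510 Ω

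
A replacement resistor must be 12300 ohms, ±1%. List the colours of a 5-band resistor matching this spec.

brown, red, orange, red, brown

12300 Ω = 123 × 10^2.
1 → brown
2 → red
3 → orange
Multiplier 10^2 → red.
±1% tolerance → brown.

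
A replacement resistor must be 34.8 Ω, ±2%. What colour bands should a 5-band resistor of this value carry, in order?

34.8 Ω = 348 × 10^-1.
3 → orange
4 → yellow
8 → grey
Multiplier 10^-1 → gold.
±2% tolerance → red.

orange, yellow, grey, gold, red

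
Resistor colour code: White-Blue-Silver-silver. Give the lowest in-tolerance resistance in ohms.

White → 9 (first significant figure)
Blue → 6 (second significant figure)
Silver → ×0.01 multiplier
Silver → ±10% tolerance
96 × 0.01 = 0.96 Ω
Lowest = 0.96 × (1 − 10/100) = 0.864 Ω.

0.864 Ω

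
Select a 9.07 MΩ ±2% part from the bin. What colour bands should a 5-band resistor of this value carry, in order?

white, black, violet, yellow, red

9070000 Ω = 907 × 10^4.
9 → white
0 → black
7 → violet
Multiplier 10^4 → yellow.
±2% tolerance → red.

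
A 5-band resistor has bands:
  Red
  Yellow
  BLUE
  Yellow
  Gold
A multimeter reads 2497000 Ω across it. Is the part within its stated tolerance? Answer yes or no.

Red → 2 (first significant figure)
Yellow → 4 (second significant figure)
Blue → 6 (third significant figure)
Yellow → ×10^4 multiplier
Gold → ±5% tolerance
246 × 10000 = 2460000 Ω
Allowed range: 2337000 Ω to 2583000 Ω.
2497000 Ω lies inside that range.

yes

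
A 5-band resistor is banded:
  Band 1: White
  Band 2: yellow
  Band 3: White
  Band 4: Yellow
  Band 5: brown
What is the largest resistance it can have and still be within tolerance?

White → 9 (first significant figure)
Yellow → 4 (second significant figure)
White → 9 (third significant figure)
Yellow → ×10^4 multiplier
Brown → ±1% tolerance
949 × 10000 = 9490000 Ω
Largest = 9490000 × (1 + 1/100) = 9584900 Ω.

9584900 Ω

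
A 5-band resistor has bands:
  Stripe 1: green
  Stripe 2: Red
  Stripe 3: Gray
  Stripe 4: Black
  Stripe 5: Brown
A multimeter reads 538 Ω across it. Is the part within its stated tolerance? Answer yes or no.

no

Green → 5 (first significant figure)
Red → 2 (second significant figure)
Grey → 8 (third significant figure)
Black → ×1 multiplier
Brown → ±1% tolerance
528 × 1 = 528 Ω
Allowed range: 522.72 Ω to 533.28 Ω.
538 Ω lies outside that range.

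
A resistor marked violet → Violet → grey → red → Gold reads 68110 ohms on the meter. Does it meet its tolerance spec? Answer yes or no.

Violet → 7 (first significant figure)
Violet → 7 (second significant figure)
Grey → 8 (third significant figure)
Red → ×10^2 multiplier
Gold → ±5% tolerance
778 × 100 = 77800 Ω
Allowed range: 73910 Ω to 81690 Ω.
68110 ohms lies outside that range.

no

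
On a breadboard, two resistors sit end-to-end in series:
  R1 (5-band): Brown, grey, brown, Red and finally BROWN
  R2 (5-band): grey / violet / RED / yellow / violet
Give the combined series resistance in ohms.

R1: brown, grey, brown → 181; red ×10^2 → 18100 Ω.
R2: grey, violet, red → 872; yellow ×10^4 → 8720000 Ω.
Series: 18100 + 8720000 = 8738100 Ω.

8738100 Ω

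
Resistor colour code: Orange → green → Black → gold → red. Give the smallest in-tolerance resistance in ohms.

34.3 Ω

Orange → 3 (first significant figure)
Green → 5 (second significant figure)
Black → 0 (third significant figure)
Gold → ×0.1 multiplier
Red → ±2% tolerance
350 × 0.1 = 35 Ω
Smallest = 35 × (1 − 2/100) = 34.3 Ω.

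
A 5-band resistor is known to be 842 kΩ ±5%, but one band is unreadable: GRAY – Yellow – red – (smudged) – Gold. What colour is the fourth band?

842000 Ω = 842 × 10^3.
The fourth band is the multiplier, 10^3, which is orange.

orange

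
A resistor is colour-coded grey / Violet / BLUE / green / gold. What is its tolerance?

The last band, gold, is the tolerance band.
Gold corresponds to ±5%.

±5%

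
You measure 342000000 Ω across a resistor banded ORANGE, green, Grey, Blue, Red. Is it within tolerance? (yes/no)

no

Orange → 3 (first significant figure)
Green → 5 (second significant figure)
Grey → 8 (third significant figure)
Blue → ×10^6 multiplier
Red → ±2% tolerance
358 × 1000000 = 358000000 Ω
Allowed range: 350840000 Ω to 365160000 Ω.
342000000 Ω lies outside that range.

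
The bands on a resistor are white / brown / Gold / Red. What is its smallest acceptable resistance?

8.918 Ω

White → 9 (first significant figure)
Brown → 1 (second significant figure)
Gold → ×0.1 multiplier
Red → ±2% tolerance
91 × 0.1 = 9.1 Ω
Smallest = 9.1 × (1 − 2/100) = 8.918 Ω.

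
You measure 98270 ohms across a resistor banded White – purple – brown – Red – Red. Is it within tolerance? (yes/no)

White → 9 (first significant figure)
Violet → 7 (second significant figure)
Brown → 1 (third significant figure)
Red → ×10^2 multiplier
Red → ±2% tolerance
971 × 100 = 97100 Ω
Allowed range: 95158 Ω to 99042 Ω.
98270 ohms lies inside that range.

yes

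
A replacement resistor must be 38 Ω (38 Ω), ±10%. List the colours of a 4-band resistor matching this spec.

38 Ω = 38 × 10^0.
3 → orange
8 → grey
Multiplier 10^0 → black.
±10% tolerance → silver.

orange, grey, black, silver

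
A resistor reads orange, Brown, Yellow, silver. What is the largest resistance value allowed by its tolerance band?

341000 Ω

Orange → 3 (first significant figure)
Brown → 1 (second significant figure)
Yellow → ×10^4 multiplier
Silver → ±10% tolerance
31 × 10000 = 310000 Ω
Largest = 310000 × (1 + 10/100) = 341000 Ω.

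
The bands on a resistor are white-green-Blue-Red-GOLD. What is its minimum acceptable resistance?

90820 Ω

White → 9 (first significant figure)
Green → 5 (second significant figure)
Blue → 6 (third significant figure)
Red → ×10^2 multiplier
Gold → ±5% tolerance
956 × 100 = 95600 Ω
Minimum = 95600 × (1 − 5/100) = 90820 Ω.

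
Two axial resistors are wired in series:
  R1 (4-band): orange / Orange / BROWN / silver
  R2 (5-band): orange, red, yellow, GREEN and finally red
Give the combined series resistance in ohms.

R1: orange, orange → 33; brown ×10 → 330 Ω.
R2: orange, red, yellow → 324; green ×10^5 → 32400000 Ω.
Series: 330 + 32400000 = 32400330 Ω.

32400330 Ω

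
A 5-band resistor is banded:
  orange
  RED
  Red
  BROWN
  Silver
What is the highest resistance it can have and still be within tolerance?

3542 Ω

Orange → 3 (first significant figure)
Red → 2 (second significant figure)
Red → 2 (third significant figure)
Brown → ×10 multiplier
Silver → ±10% tolerance
322 × 10 = 3220 Ω
Highest = 3220 × (1 + 10/100) = 3542 Ω.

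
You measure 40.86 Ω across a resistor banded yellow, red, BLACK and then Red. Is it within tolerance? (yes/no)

Yellow → 4 (first significant figure)
Red → 2 (second significant figure)
Black → ×1 multiplier
Red → ±2% tolerance
42 × 1 = 42 Ω
Allowed range: 41.16 Ω to 42.84 Ω.
40.86 Ω lies outside that range.

no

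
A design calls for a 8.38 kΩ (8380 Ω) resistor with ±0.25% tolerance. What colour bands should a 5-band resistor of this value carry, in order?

grey, orange, grey, brown, blue

8380 Ω = 838 × 10^1.
8 → grey
3 → orange
8 → grey
Multiplier 10^1 → brown.
±0.25% tolerance → blue.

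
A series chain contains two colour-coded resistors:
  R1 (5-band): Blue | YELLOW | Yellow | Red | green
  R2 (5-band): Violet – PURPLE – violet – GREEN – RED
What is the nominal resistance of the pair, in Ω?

R1: blue, yellow, yellow → 644; red ×10^2 → 64400 Ω.
R2: violet, violet, violet → 777; green ×10^5 → 77700000 Ω.
Series: 64400 + 77700000 = 77764400 Ω.

77764400 Ω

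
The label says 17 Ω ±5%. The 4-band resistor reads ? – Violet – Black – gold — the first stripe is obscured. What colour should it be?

17 Ω = 17 × 10^0.
The first band gives digit 1 of the significand, and 1 is brown.

brown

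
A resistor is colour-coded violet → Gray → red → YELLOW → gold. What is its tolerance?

±5%

The last band, gold, is the tolerance band.
Gold corresponds to ±5%.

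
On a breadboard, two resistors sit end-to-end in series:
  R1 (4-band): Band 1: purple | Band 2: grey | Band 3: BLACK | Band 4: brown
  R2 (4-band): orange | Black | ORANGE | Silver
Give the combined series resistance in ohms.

30078 Ω

R1: violet, grey → 78; black ×1 → 78 Ω.
R2: orange, black → 30; orange ×10^3 → 30000 Ω.
Series: 78 + 30000 = 30078 Ω.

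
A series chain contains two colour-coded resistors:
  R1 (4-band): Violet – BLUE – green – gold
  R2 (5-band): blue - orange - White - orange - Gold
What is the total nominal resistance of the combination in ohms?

8239000 Ω

R1: violet, blue → 76; green ×10^5 → 7600000 Ω.
R2: blue, orange, white → 639; orange ×10^3 → 639000 Ω.
Series: 7600000 + 639000 = 8239000 Ω.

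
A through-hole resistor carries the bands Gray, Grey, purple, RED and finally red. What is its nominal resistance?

88700 Ω

Grey → 8 (first significant figure)
Grey → 8 (second significant figure)
Violet → 7 (third significant figure)
Red → ×10^2 multiplier
887 × 100 = 88700 Ω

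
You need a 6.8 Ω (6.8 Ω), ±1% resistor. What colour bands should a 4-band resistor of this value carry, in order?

blue, grey, gold, brown

6.8 Ω = 68 × 10^-1.
6 → blue
8 → grey
Multiplier 10^-1 → gold.
±1% tolerance → brown.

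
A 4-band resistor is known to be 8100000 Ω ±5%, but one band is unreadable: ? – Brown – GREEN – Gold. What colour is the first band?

8100000 Ω = 81 × 10^5.
The first band gives digit 8 of the significand, and 8 is grey.

grey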